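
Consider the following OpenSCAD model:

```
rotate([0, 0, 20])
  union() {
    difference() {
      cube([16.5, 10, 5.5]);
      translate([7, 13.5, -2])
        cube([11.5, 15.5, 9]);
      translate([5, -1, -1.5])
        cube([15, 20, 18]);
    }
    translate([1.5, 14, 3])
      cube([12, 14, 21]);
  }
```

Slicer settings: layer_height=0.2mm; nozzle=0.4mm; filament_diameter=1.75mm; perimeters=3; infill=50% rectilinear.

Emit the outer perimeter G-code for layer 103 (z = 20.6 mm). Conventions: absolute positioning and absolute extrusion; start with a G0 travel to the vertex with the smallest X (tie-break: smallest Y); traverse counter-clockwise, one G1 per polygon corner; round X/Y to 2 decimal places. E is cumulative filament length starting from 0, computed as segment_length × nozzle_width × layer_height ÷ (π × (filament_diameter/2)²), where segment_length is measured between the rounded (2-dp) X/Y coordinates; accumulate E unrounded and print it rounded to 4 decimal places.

G0 X-8.17 Y26.82 Z20.60
G1 X-3.38 Y13.67 E0.4655
G1 X7.90 Y17.77 E0.8647
G1 X3.11 Y30.93 E1.3305
G1 X-8.17 Y26.82 E1.7298

At z = 20.6 mm: the cube is not intersected at this z (z outside [0, 5.5]); the cube at (7, 13.5) does not reach this height (z outside [-2, 7]); the cube at (5, -1) is absent (z outside [-1.5, 16.5]); After the difference (first − rest): the first operand is absent here, so nothing remains; the 12×14 cube at (1.5, 14) contributes its full rectangle; Combining (union): only the 12×14 cube at (1.5, 14) is present, so the union is just that shape — 1 connected region; (whole slice rotated 20° about Z — lengths, areas and connectivity unchanged). The outline is a single polygon with 4 vertices. Extrusion per mm of travel: 0.4 × 0.2 / (π × 0.875²) = 0.033260. Accumulating E over each segment gives final E = 1.7298.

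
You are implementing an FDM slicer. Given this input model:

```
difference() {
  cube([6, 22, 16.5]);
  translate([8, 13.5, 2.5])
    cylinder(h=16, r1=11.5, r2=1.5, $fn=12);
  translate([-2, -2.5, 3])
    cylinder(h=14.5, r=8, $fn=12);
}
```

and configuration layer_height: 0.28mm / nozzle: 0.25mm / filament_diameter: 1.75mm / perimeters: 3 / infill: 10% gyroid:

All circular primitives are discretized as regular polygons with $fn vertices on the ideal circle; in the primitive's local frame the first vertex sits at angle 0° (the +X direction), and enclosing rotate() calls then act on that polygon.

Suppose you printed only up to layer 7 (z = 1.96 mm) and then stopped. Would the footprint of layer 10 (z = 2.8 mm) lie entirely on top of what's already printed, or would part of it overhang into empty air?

Compare the two slices. At z = 1.96: the 6×22 cube contributes its full rectangle (area 132.00 mm²); the cone at (8, 13.5) is absent (z outside [2.5, 18.5]); the cylinder at (-2, -2.5) is not intersected at this z (z outside [3, 17.5]); Taking the first minus the rest: none of the subtracted shapes is present at this height, so the 6×22 cube is unchanged — area = 132.00 mm². At z = 2.8: the cube (footprint 6×22) is included at this height (area 132.00 mm²); the cone at (8, 13.5): at t=0.019 of its height the radius interpolates to r₁+(r₂−r₁)t = 11.312, giving a regular 12-gon of that circumradius (area = (12/2)·11.312²·sin(360°/12) = 383.92 mm²); the cylinder at (-2, -2.5) is absent (z outside [3, 17.5]); Subtracting the remaining from the first: starting from the 6×22 cube (132.00 mm²), the cone at (8, 13.5) partially overlaps it — only the 108.28 mm² overlap (of its 383.92 mm²) is removed, clipping the outline — area = 23.72 mm². Checking containment: the cross-section at z = 2.8 is a subset of the cross-section at z = 1.96.

entirely on top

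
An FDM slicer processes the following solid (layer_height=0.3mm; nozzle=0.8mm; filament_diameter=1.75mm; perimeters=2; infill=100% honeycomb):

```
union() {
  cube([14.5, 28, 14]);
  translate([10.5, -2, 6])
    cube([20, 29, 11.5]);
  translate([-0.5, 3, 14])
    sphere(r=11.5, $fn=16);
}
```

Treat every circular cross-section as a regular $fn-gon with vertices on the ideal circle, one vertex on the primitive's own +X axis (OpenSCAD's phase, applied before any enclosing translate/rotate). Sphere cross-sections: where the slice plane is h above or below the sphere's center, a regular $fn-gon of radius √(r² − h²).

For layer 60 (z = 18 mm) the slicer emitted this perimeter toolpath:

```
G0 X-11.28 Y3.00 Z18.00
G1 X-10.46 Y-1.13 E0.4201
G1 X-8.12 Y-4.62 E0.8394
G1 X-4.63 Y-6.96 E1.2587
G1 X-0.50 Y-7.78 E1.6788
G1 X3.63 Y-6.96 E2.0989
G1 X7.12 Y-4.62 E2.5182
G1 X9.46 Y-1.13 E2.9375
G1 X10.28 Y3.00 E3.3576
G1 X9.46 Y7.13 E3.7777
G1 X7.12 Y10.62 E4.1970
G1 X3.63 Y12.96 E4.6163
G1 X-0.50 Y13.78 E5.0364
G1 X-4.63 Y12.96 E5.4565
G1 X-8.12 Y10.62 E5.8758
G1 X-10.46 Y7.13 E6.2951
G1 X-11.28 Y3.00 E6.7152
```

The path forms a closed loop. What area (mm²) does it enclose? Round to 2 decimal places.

Apply the shoelace formula to the sequence of (X, Y) vertices; enclosed area = 355.78 mm².

355.78 mm²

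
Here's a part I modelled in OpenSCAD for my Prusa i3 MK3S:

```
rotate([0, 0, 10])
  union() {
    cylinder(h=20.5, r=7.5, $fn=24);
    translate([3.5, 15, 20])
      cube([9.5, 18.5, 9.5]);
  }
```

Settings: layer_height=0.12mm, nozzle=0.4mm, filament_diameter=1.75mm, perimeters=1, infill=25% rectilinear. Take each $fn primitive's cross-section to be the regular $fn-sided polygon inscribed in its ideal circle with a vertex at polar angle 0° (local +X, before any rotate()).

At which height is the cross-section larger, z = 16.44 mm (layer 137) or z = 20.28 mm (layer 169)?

Layer 137 (z = 16.44): the r=7.5 cylinder gives a regular 24-gon of circumradius 7.5 (constant along its height) (area = (24/2)·7.500²·sin(360°/24) = 174.70 mm²); the cube at (3.5, 15) does not reach this height (z outside [20, 29.5]); Taking the union: only the r=7.5 cylinder is present, so the union is just that shape — area = 174.70 mm²; (whole slice rotated 10° about Z — lengths, areas and connectivity unchanged). So its area = 174.70 mm². Layer 169 (z = 20.28): the cylinder: section is a regular 24-gon, circumradius r=7.5 (area = (24/2)·7.500²·sin(360°/24) = 174.70 mm²); the 9.5×18.5 cube at (3.5, 15) contributes its full rectangle (area 175.75 mm²); Merging all regions: the 2 present regions are separate (no shared area or edge), so areas and boundary lengths simply add and each stays a separate island — area = 350.45 mm²; (whole slice rotated 10° about Z — lengths, areas and connectivity unchanged). So its area = 350.45 mm². Layer 169 is larger (350.45 vs 174.70 mm²).

layer 169 (z = 20.28 mm)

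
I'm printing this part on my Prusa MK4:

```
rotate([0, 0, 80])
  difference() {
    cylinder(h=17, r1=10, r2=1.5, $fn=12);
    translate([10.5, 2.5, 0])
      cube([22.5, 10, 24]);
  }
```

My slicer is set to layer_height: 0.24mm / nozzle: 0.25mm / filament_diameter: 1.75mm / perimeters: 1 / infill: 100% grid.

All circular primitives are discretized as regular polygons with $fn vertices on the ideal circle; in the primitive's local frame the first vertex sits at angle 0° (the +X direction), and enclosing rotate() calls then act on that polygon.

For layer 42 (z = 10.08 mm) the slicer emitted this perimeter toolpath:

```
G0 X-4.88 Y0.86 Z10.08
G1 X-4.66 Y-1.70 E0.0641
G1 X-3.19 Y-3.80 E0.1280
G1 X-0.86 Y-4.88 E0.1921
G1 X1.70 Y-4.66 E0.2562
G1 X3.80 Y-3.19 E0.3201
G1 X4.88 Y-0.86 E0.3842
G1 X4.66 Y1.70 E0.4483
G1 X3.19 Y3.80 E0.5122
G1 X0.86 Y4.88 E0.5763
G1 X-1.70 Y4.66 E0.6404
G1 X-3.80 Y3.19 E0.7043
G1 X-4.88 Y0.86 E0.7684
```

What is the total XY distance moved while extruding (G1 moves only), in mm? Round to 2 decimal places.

30.80 mm

Sum the Euclidean lengths of each G1 segment: total = 30.80 mm.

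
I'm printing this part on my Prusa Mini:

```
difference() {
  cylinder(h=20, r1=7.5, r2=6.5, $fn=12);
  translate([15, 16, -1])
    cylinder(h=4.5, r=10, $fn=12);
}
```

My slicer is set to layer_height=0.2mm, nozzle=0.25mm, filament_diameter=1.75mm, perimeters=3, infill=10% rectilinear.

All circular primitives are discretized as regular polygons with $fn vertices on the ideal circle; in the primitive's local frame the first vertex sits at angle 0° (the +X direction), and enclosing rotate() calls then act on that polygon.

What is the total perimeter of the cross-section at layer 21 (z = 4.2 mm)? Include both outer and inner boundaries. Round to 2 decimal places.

45.28 mm

At z = 4.2 mm: the cone contributes a regular 12-gon of circumradius 7.290 (interpolated between r1=7.5 and r2=6.5 at t=0.210) (perimeter = 2·12·7.290·sin(180°/12) = 45.28 mm); the cylinder at (15, 16) is not intersected at this z (z outside [-1, 3.5]); Subtracting the remaining from the first: none of the subtracted shapes is present at this height, so the cone is unchanged — boundary = 45.28 mm. Overall, the cross-section is a single solid region. Total boundary length (outer) = 45.28 mm.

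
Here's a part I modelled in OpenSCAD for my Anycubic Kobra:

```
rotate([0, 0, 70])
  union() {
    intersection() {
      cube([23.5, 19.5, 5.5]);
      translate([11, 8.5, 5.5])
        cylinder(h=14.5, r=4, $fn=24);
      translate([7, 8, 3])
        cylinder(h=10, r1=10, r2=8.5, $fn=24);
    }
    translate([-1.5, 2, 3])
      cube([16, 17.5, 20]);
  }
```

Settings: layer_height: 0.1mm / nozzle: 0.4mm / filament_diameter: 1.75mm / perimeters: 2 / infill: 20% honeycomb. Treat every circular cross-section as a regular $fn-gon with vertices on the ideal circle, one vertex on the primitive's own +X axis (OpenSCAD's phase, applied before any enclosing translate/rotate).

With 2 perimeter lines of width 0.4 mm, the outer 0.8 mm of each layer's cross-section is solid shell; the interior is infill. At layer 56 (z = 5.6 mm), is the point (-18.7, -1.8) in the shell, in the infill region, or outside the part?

outside

At z = 5.6 mm: the cube does not reach this height (z outside [0, 5.5]); the cylinder at (11, 8.5): section is a regular 24-gon, circumradius r=4; the cone at (7, 8) (r1=10→r2=8.5) has section circumradius 9.610 here — a regular 24-gon; After intersecting: at least one operand is absent at this height, so nothing remains; the cube at (-1.5, 2) is present — its section is the full 16×17.5 rectangle; Merging all regions: only the 16×17.5 cube at (-1.5, 2) is present, so the union is just that shape — 1 connected region; (whole slice rotated 70° about Z — lengths, areas and connectivity unchanged). Overall, the cross-section is a single solid region. Undo the 70° rotation: the query point maps to (-8.087, 16.957) in the un-rotated model frame. The nearest boundary edge runs (-1.50, 19.50)→(-1.50, 2.00); distance from the point to it = 6.59 mm. The point is not inside any of the regions above, so it lies outside the cross-section (6.59 mm from the nearest boundary).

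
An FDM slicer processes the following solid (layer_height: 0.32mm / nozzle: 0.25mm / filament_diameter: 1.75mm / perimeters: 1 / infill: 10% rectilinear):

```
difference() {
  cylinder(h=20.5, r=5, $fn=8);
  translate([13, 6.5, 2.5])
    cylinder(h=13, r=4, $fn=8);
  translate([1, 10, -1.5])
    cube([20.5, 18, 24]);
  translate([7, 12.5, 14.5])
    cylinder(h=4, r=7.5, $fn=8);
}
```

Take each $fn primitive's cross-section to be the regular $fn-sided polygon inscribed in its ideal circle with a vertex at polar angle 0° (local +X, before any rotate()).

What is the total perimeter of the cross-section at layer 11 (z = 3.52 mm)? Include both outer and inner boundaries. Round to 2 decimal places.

At z = 3.52 mm: the cylinder: section is a regular 8-gon, circumradius r=5 (perimeter = 2·8·5.000·sin(180°/8) = 30.61 mm); the r=4 cylinder at (13, 6.5) gives a regular 8-gon of circumradius 4 (constant along its height) (perimeter = 2·8·4.000·sin(180°/8) = 24.49 mm); the 20.5×18 cube at (1, 10) contributes its full rectangle (perimeter 77.00 mm); the cylinder at (7, 12.5) is absent (z outside [14.5, 18.5]); Taking the first minus the rest: starting from the r=5 cylinder, the r=4 cylinder at (13, 6.5) misses the remaining region (no effect); the 20.5×18 cube at (1, 10) misses the remaining region (no effect) — boundary = 30.61 mm. Overall, the cross-section is a single solid region. Total boundary length (outer) = 30.61 mm.

30.61 mm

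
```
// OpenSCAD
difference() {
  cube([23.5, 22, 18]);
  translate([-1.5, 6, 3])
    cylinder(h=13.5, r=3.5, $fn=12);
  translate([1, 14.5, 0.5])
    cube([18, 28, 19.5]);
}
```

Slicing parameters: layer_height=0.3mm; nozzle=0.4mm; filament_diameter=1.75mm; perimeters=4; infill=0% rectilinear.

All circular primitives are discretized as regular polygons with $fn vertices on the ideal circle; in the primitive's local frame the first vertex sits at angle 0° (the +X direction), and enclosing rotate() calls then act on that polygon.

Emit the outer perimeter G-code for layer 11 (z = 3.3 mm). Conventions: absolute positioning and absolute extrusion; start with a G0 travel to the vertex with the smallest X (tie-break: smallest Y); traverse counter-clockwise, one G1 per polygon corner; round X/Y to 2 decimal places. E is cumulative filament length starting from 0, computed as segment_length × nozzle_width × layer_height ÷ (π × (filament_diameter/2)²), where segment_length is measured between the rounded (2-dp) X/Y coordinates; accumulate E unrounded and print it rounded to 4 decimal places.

G0 X0.00 Y0.00 Z3.30
G1 X23.50 Y0.00 E1.1724
G1 X23.50 Y22.00 E2.2700
G1 X19.00 Y22.00 E2.4945
G1 X19.00 Y14.50 E2.8687
G1 X1.00 Y14.50 E3.7667
G1 X1.00 Y22.00 E4.1409
G1 X0.00 Y22.00 E4.1908
G1 X0.00 Y9.10 E4.8344
G1 X0.25 Y9.03 E4.8473
G1 X1.53 Y7.75 E4.9376
G1 X2.00 Y6.00 E5.0280
G1 X1.53 Y4.25 E5.1184
G1 X0.25 Y2.97 E5.2087
G1 X0.00 Y2.90 E5.2217
G1 X0.00 Y0.00 E5.3664

At z = 3.3 mm: the cube is present — its section is the full 23.5×22 rectangle; the cylinder at (-1.5, 6): section is a regular 12-gon, circumradius r=3.5; the cube at (1, 14.5) is present — its section is the full 18×28 rectangle; After the difference (first − rest): starting from the 23.5×22 cube, the r=3.5 cylinder at (-1.5, 6) partially overlaps it — only the 8.48 mm² overlap (of its 36.75 mm²) is removed, clipping the outline; the 18×28 cube at (1, 14.5) partially overlaps it — only the 135.00 mm² overlap (of its 504.00 mm²) is removed, clipping the outline — 1 connected region. The outline is a single polygon with 15 vertices. Extrusion per mm of travel: 0.4 × 0.3 / (π × 0.875²) = 0.049890. Accumulating E over each segment gives final E = 5.3664.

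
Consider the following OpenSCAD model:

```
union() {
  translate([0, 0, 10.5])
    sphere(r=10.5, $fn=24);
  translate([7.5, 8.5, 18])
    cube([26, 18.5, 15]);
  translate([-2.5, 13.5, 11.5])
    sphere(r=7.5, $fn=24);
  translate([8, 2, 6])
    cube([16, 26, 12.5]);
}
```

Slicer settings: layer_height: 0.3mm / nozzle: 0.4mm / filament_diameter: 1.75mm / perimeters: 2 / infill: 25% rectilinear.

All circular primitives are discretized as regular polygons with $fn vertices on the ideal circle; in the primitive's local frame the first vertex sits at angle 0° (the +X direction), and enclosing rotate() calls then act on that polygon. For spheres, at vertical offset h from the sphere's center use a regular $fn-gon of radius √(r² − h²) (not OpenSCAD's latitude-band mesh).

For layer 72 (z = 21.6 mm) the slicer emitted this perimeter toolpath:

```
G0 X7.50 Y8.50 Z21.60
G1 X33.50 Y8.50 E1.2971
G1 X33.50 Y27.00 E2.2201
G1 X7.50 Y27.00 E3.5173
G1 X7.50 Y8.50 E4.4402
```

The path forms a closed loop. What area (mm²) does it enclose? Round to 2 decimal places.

Apply the shoelace formula to the sequence of (X, Y) vertices; enclosed area = 481.00 mm².

481.00 mm²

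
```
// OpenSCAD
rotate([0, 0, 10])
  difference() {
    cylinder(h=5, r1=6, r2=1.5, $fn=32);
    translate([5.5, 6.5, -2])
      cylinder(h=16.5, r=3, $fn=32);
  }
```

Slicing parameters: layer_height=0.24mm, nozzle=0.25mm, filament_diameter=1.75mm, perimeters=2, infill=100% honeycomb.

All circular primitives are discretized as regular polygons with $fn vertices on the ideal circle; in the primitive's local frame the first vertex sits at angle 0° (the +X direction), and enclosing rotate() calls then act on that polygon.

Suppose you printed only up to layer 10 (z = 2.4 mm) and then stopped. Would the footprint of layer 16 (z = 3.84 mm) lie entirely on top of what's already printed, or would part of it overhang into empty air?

Compare the two slices. At z = 2.4: the cone (r1=6→r2=1.5) has section circumradius 3.840 here — a regular 32-gon (area = (32/2)·3.840²·sin(360°/32) = 46.03 mm²); the r=3 cylinder at (5.5, 6.5) gives a regular 32-gon of circumradius 3 (constant along its height) (area = (32/2)·3.000²·sin(360°/32) = 28.09 mm²); After the difference (first − rest): starting from the cone (46.03 mm²), the r=3 cylinder at (5.5, 6.5) misses the remaining region (no effect) — area = 46.03 mm²; (whole slice rotated 10° about Z — lengths, areas and connectivity unchanged). At z = 3.84: the cone: at t=0.768 of its height the radius interpolates to r₁+(r₂−r₁)t = 2.544, giving a regular 32-gon of that circumradius (area = (32/2)·2.544²·sin(360°/32) = 20.20 mm²); the r=3 cylinder at (5.5, 6.5) contributes a regular 32-gon of circumradius 3 (area = (32/2)·3.000²·sin(360°/32) = 28.09 mm²); Subtracting the remaining from the first: starting from the cone (20.20 mm²), the r=3 cylinder at (5.5, 6.5) misses the remaining region (no effect) — area = 20.20 mm²; (rotated 10° about Z; rotation is an isometry so areas/perimeters/island counts are preserved). Checking containment: the cross-section at z = 3.84 is a subset of the cross-section at z = 2.4.

entirely on top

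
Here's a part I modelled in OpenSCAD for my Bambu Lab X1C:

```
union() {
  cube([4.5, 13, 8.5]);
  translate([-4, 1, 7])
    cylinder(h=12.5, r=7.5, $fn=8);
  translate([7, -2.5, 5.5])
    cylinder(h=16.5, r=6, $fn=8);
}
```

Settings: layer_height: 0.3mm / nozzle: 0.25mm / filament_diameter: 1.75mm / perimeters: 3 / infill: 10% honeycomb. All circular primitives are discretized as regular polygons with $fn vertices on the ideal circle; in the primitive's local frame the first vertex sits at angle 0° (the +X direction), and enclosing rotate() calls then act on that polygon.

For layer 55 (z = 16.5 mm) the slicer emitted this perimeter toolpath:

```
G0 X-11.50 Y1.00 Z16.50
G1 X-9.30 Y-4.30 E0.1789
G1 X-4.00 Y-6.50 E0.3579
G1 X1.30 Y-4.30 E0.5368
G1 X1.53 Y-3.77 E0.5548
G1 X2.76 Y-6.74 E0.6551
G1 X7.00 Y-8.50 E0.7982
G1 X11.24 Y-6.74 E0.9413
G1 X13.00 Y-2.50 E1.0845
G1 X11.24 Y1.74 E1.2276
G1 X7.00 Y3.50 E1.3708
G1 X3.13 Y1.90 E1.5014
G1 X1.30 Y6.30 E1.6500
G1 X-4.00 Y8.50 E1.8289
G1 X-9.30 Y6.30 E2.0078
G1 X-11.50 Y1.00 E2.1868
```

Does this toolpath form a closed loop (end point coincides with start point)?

yes

Start point (G0): (-11.50, 1.00). End point (last G1): the path returns to the start — closed.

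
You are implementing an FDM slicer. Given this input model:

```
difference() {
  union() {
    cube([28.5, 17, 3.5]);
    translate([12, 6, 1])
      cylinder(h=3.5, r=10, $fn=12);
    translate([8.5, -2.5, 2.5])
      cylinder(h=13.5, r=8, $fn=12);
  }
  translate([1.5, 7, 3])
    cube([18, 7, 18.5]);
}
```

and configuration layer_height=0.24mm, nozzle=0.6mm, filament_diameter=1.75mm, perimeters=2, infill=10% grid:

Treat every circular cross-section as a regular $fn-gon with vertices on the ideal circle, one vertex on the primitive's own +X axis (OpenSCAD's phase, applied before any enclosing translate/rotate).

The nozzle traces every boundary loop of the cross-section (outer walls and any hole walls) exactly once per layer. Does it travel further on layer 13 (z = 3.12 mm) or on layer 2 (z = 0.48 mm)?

layer 13 (z = 3.12 mm)

Layer 13 (z = 3.12): the cube is present — its section is the full 28.5×17 rectangle (perimeter 91.00 mm); the r=10 cylinder at (12, 6) contributes a regular 12-gon of circumradius 10 (perimeter = 2·12·10.000·sin(180°/12) = 62.12 mm); the cylinder at (8.5, -2.5): section is a regular 12-gon, circumradius r=8 (perimeter = 2·12·8.000·sin(180°/12) = 49.69 mm); Taking the union: the regions partially overlap (shared area 351.92 mm²), so the edge portions inside another operand are dropped and the merged outline is re-measured after clipping — boundary = 103.98 mm; the cube at (1.5, 7) (footprint 18×7) is included at this height (perimeter 50.00 mm); Subtracting the remaining from the first: starting from that combined region, the 18×7 cube at (1.5, 7) lies wholly inside it (removes its full 126.00 mm² and its 50.00 mm outline becomes a hole wall) — boundary (outer + 1 inner loop) = 153.98 mm. So its perimeter = 153.98 mm. Layer 2 (z = 0.48): the cube (footprint 28.5×17) is included at this height (perimeter 91.00 mm); the cylinder at (12, 6) is not intersected at this z (z outside [1, 4.5]); the cylinder at (8.5, -2.5) is not intersected at this z (z outside [2.5, 16]); Combining (union): only the 28.5×17 cube is present, so the union is just that shape — boundary = 91.00 mm; the cube at (1.5, 7) does not reach this height (z outside [3, 21.5]); After the difference (first − rest): none of the subtracted shapes is present at this height, so that combined region is unchanged — boundary = 91.00 mm. So its perimeter = 91.00 mm. Layer 13 is larger (153.98 vs 91.00 mm).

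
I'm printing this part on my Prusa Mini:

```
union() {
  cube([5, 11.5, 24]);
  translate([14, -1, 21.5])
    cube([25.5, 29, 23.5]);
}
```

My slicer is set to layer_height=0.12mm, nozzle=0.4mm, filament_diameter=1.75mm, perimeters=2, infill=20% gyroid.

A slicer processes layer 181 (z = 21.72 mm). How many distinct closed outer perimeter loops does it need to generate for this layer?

2

At z = 21.72 mm: the cube is present — its section is the full 5×11.5 rectangle; the cube at (14, -1) (footprint 25.5×29) is included at this height; Taking the union: the 2 present regions are separate (no shared area or edge), so areas and boundary lengths simply add and each stays a separate island — 2 connected regions. The result has 2 disconnected regions.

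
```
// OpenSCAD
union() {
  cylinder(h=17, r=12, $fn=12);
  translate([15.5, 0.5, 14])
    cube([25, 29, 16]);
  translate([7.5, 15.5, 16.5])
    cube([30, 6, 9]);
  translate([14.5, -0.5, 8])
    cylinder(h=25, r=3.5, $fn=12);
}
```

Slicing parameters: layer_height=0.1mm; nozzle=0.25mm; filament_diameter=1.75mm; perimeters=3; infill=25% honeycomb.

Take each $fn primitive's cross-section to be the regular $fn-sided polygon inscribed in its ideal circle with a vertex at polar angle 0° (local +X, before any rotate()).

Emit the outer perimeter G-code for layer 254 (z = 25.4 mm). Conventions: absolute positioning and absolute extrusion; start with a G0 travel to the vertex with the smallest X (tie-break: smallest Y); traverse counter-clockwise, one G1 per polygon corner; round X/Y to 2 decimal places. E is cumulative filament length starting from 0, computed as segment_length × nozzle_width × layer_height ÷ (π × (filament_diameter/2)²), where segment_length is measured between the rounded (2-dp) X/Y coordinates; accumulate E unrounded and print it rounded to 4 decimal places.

G0 X7.50 Y15.50 Z25.40
G1 X15.50 Y15.50 E0.0832
G1 X15.50 Y2.73 E0.2159
G1 X14.50 Y3.00 E0.2266
G1 X12.75 Y2.53 E0.2455
G1 X11.47 Y1.25 E0.2643
G1 X11.00 Y-0.50 E0.2831
G1 X11.47 Y-2.25 E0.3020
G1 X12.75 Y-3.53 E0.3208
G1 X14.50 Y-4.00 E0.3396
G1 X16.25 Y-3.53 E0.3584
G1 X17.53 Y-2.25 E0.3773
G1 X18.00 Y-0.50 E0.3961
G1 X17.73 Y0.50 E0.4069
G1 X40.50 Y0.50 E0.6435
G1 X40.50 Y29.50 E0.9449
G1 X15.50 Y29.50 E1.2048
G1 X15.50 Y21.50 E1.2879
G1 X7.50 Y21.50 E1.3711
G1 X7.50 Y15.50 E1.4335

At z = 25.4 mm: the cylinder is not intersected at this z (z outside [0, 17]); the 25×29 cube at (15.5, 0.5) contributes its full rectangle; the cube at (7.5, 15.5) (footprint 30×6) is included at this height; the cylinder at (14.5, -0.5): section is a regular 12-gon, circumradius r=3.5; Taking the union: the regions partially overlap (shared area 135.46 mm²), so overlapping operands fuse into one piece — 1 connected region. The outline is a single polygon with 19 vertices. Extrusion per mm of travel: 0.25 × 0.1 / (π × 0.875²) = 0.010394. Accumulating E over each segment gives final E = 1.4335.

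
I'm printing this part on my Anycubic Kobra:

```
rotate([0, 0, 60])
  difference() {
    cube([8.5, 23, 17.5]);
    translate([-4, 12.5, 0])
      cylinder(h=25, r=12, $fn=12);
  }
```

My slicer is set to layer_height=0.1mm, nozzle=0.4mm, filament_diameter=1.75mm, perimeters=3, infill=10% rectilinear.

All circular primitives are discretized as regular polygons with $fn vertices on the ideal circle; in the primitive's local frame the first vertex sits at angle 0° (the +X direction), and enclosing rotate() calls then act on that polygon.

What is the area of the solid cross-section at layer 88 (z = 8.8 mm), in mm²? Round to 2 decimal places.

71.55 mm²

At z = 8.8 mm: the cube is present — its section is the full 8.5×23 rectangle (area 195.50 mm²); the r=12 cylinder at (-4, 12.5) gives a regular 12-gon of circumradius 12 (constant along its height) (area = (12/2)·12.000²·sin(360°/12) = 432.00 mm²); After the difference (first − rest): starting from the 8.5×23 cube (195.50 mm²), the r=12 cylinder at (-4, 12.5) partially overlaps it — only the 123.95 mm² overlap (of its 432.00 mm²) is removed, clipping the outline — area = 71.55 mm²; (whole slice rotated 60° about Z — lengths, areas and connectivity unchanged). Overall, the cross-section is a single solid region. Net area = 71.55 mm².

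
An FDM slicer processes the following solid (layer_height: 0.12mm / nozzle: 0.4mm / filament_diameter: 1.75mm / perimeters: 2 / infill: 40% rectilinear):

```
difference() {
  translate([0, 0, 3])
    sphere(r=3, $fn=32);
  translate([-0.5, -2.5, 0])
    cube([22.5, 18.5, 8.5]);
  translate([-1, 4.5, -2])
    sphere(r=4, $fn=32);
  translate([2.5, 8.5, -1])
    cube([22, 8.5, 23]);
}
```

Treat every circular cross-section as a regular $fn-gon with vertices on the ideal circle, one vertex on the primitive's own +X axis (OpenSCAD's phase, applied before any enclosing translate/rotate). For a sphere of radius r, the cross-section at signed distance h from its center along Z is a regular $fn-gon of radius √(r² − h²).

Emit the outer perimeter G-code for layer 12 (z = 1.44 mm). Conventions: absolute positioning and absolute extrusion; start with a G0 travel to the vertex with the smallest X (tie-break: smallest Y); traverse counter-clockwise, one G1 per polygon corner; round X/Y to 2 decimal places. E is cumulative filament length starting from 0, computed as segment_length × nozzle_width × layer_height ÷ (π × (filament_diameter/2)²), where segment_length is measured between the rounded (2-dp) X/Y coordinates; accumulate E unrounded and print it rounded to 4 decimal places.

At z = 1.44 mm: the r=3 sphere slices to a regular 32-gon of circumradius 2.562 (√(r²−h²) with h=1.56 from center); the 22.5×18.5 cube at (-0.5, -2.5) contributes its full rectangle; the sphere at (-1, 4.5): section is a regular 32-gon, circumradius = √(r²−h²) = √(4²−3.44²) = 2.041; the cube at (2.5, 8.5) (footprint 22×8.5) is included at this height; Subtracting the remaining from the first: starting from the r=3 sphere, the 22.5×18.5 cube at (-0.5, -2.5) partially overlaps it — only the 12.75 mm² overlap (of its 416.25 mm²) is removed, clipping the outline; the r=4 sphere at (-1, 4.5) misses the remaining region (no effect); the 22×8.5 cube at (2.5, 8.5) misses the remaining region (no effect) — 1 connected region. The outline is a single polygon with 19 vertices. Extrusion per mm of travel: 0.4 × 0.12 / (π × 0.875²) = 0.019956. Accumulating E over each segment gives final E = 0.2819.

G0 X-2.56 Y0.00 Z1.44
G1 X-2.51 Y-0.50 E0.0100
G1 X-2.37 Y-0.98 E0.0200
G1 X-2.13 Y-1.42 E0.0300
G1 X-1.81 Y-1.81 E0.0401
G1 X-1.42 Y-2.13 E0.0501
G1 X-0.98 Y-2.37 E0.0601
G1 X-0.50 Y-2.51 E0.0701
G1 X0.00 Y-2.56 E0.0802
G1 X0.50 Y-2.51 E0.0902
G1 X0.54 Y-2.50 E0.0910
G1 X-0.50 Y-2.50 E0.1118
G1 X-0.50 Y2.51 E0.2117
G1 X-0.98 Y2.37 E0.2217
G1 X-1.42 Y2.13 E0.2317
G1 X-1.81 Y1.81 E0.2418
G1 X-2.13 Y1.42 E0.2519
G1 X-2.37 Y0.98 E0.2619
G1 X-2.51 Y0.50 E0.2718
G1 X-2.56 Y0.00 E0.2819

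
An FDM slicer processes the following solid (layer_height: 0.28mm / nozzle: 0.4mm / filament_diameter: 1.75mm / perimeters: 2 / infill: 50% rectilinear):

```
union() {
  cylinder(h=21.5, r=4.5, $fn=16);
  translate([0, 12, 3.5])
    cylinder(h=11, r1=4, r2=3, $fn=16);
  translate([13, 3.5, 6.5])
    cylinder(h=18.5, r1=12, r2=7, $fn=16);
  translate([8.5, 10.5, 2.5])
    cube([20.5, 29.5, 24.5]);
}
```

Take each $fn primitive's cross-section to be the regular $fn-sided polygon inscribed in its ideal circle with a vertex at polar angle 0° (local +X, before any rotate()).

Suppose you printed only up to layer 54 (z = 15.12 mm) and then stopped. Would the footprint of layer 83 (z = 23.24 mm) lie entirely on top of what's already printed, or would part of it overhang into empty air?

Compare the two slices. At z = 15.12: the r=4.5 cylinder contributes a regular 16-gon of circumradius 4.5 (area = (16/2)·4.500²·sin(360°/16) = 61.99 mm²); the cone at (0, 12) does not reach this height (z outside [3.5, 14.5]); the cone at (13, 3.5) (r1=12→r2=7) has section circumradius 9.670 here — a regular 16-gon (area = (16/2)·9.670²·sin(360°/16) = 286.29 mm²); the cube at (8.5, 10.5) (footprint 20.5×29.5) is included at this height (area 604.75 mm²); Taking the union: the regions partially overlap — summed areas 953.04 mm² minus the doubly-counted overlap 22.40 mm² gives 930.63 mm² — area = 930.63 mm². At z = 23.24: the cylinder is not intersected at this z (z outside [0, 21.5]); the cone at (0, 12) is not intersected at this z (z outside [3.5, 14.5]); the cone at (13, 3.5) contributes a regular 16-gon of circumradius 7.476 (interpolated between r1=12 and r2=7 at t=0.905) (area = (16/2)·7.476²·sin(360°/16) = 171.09 mm²); the cube at (8.5, 10.5) is present — its section is the full 20.5×29.5 rectangle (area 604.75 mm²); Combining (union): the regions partially overlap — summed areas 775.84 mm² minus the doubly-counted overlap 1.14 mm² gives 774.70 mm² — area = 774.70 mm². Checking containment: the cross-section at z = 23.24 is a subset of the cross-section at z = 15.12.

entirely on top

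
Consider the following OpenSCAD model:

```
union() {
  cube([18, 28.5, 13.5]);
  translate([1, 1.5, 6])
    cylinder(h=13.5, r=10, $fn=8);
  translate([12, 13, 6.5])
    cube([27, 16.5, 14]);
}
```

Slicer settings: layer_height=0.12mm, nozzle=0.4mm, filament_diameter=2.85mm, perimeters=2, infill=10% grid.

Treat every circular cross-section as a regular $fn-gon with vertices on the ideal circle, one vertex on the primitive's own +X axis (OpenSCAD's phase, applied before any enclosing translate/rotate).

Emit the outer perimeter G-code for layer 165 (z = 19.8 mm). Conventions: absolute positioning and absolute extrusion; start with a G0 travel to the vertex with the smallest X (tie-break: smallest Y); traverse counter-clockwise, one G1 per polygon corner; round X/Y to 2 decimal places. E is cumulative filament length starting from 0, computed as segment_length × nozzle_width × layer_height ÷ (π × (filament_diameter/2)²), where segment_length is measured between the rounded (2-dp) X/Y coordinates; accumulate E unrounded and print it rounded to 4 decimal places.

At z = 19.8 mm: the cube does not reach this height (z outside [0, 13.5]); the cylinder at (1, 1.5) does not reach this height (z outside [6, 19.5]); the cube at (12, 13) (footprint 27×16.5) is included at this height; Merging all regions: only the 27×16.5 cube at (12, 13) is present, so the union is just that shape — 1 connected region. The outline is a single polygon with 4 vertices. Extrusion per mm of travel: 0.4 × 0.12 / (π × 1.425²) = 0.007524. Accumulating E over each segment gives final E = 0.6546.

G0 X12.00 Y13.00 Z19.80
G1 X39.00 Y13.00 E0.2032
G1 X39.00 Y29.50 E0.3273
G1 X12.00 Y29.50 E0.5305
G1 X12.00 Y13.00 E0.6546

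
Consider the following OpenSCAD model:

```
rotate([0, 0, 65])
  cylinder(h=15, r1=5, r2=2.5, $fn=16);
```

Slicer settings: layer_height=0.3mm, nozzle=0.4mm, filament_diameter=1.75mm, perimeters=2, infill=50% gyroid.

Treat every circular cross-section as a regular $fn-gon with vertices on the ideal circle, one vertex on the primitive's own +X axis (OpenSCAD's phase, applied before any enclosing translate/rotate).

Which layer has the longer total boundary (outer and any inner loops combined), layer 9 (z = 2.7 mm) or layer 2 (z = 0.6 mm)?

layer 2 (z = 0.6 mm)

Layer 9 (z = 2.7): the cone (r1=5→r2=2.5) has section circumradius 4.550 here — a regular 16-gon (perimeter = 2·16·4.550·sin(180°/16) = 28.41 mm); (rotated 65° about Z; rotation is an isometry so areas/perimeters/island counts are preserved). So its perimeter = 28.41 mm. Layer 2 (z = 0.6): the cone: at t=0.040 of its height the radius interpolates to r₁+(r₂−r₁)t = 4.900, giving a regular 16-gon of that circumradius (perimeter = 2·16·4.900·sin(180°/16) = 30.59 mm); (whole slice rotated 65° about Z — lengths, areas and connectivity unchanged). So its perimeter = 30.59 mm. Layer 2 is larger (30.59 vs 28.41 mm).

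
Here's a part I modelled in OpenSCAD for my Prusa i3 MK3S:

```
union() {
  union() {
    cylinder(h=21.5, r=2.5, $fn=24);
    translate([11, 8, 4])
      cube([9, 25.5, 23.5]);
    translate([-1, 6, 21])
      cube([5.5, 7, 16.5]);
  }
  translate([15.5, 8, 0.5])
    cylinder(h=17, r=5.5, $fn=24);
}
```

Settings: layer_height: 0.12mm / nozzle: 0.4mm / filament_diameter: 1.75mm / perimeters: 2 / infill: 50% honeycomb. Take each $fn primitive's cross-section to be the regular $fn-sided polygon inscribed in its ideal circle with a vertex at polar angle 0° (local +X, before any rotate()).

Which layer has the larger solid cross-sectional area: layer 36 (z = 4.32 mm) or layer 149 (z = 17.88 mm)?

layer 36 (z = 4.32 mm)

Layer 36 (z = 4.32): the cylinder: section is a regular 24-gon, circumradius r=2.5 (area = (24/2)·2.500²·sin(360°/24) = 19.41 mm²); the cube at (11, 8) (footprint 9×25.5) is included at this height (area 229.50 mm²); the cube at (-1, 6) is not intersected at this z (z outside [21, 37.5]); Taking the union: the 2 present regions are separate (no shared area or edge), so areas and boundary lengths simply add and each stays a separate island — area = 248.91 mm²; the r=5.5 cylinder at (15.5, 8) gives a regular 24-gon of circumradius 5.5 (constant along its height) (area = (24/2)·5.500²·sin(360°/24) = 93.95 mm²); Taking the union: the regions partially overlap — summed areas 342.86 mm² minus the doubly-counted overlap 42.88 mm² gives 299.98 mm² — area = 299.98 mm². So its area = 299.98 mm². Layer 149 (z = 17.88): the cylinder: section is a regular 24-gon, circumradius r=2.5 (area = (24/2)·2.500²·sin(360°/24) = 19.41 mm²); the 9×25.5 cube at (11, 8) contributes its full rectangle (area 229.50 mm²); the cube at (-1, 6) is absent (z outside [21, 37.5]); Merging all regions: the 2 present regions are separate (no shared area or edge), so areas and boundary lengths simply add and each stays a separate island — area = 248.91 mm²; the cylinder at (15.5, 8) is not intersected at this z (z outside [0.5, 17.5]); Combining (union): only that combined region is present, so the union is just that shape — area = 248.91 mm². So its area = 248.91 mm². Layer 36 is larger (299.98 vs 248.91 mm²).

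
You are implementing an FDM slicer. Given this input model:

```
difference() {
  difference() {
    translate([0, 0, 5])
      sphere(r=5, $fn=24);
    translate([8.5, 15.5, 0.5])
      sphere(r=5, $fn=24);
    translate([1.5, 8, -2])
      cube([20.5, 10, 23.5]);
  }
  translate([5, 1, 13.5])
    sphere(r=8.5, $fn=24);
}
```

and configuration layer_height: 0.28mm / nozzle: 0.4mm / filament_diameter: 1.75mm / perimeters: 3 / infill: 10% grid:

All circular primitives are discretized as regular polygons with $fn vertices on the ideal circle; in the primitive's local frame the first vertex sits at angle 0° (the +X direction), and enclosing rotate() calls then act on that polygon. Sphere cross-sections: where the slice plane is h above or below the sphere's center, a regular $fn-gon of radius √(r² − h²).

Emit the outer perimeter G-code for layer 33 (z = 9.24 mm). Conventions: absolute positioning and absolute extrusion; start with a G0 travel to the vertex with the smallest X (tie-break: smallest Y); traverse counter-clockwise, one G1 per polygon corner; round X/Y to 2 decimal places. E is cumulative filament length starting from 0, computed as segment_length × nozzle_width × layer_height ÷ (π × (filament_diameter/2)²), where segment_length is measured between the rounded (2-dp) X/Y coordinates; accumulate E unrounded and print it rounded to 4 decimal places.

G0 X-2.65 Y0.00 Z9.24
G1 X-2.56 Y-0.69 E0.0324
G1 X-2.29 Y-1.32 E0.0643
G1 X-1.87 Y-1.87 E0.0965
G1 X-1.62 Y-2.07 E0.1114
G1 X-2.10 Y-0.90 E0.1703
G1 X-2.36 Y1.00 E0.2596
G1 X-2.32 Y1.26 E0.2719
G1 X-2.56 Y0.69 E0.3007
G1 X-2.65 Y0.00 E0.3331

At z = 9.24 mm: the r=5 sphere contributes a regular 24-gon of circumradius √(5²−4.24²) = 2.650; the sphere at (8.5, 15.5) is absent (|z−center|=8.740 > r=5); the cube at (1.5, 8) is present — its section is the full 20.5×10 rectangle; Taking the first minus the rest: starting from the r=5 sphere, the 20.5×10 cube at (1.5, 8) misses the remaining region (no effect) — 1 connected region; the r=8.5 sphere at (5, 1) contributes a regular 24-gon of circumradius √(8.5²−4.26²) = 7.355; After the difference (first − rest): starting from that combined region, the r=8.5 sphere at (5, 1) partially overlaps it — only the 20.82 mm² overlap (of its 168.03 mm²) is removed, clipping the outline — 1 connected region. The outline is a single polygon with 9 vertices. Extrusion per mm of travel: 0.4 × 0.28 / (π × 0.875²) = 0.046564. Accumulating E over each segment gives final E = 0.3331.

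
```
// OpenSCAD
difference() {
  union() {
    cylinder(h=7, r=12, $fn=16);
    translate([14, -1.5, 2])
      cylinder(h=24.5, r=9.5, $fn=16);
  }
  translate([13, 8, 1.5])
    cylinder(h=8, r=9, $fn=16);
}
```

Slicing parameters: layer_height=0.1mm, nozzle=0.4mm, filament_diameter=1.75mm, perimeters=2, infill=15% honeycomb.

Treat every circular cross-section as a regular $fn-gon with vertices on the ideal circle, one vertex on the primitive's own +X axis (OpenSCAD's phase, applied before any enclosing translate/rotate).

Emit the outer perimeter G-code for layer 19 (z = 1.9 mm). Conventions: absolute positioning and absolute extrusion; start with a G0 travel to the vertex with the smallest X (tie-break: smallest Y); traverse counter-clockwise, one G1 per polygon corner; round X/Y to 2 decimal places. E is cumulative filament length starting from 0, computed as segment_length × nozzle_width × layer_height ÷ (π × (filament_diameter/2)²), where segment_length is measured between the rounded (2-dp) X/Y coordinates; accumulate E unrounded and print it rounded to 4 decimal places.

G0 X-12.00 Y0.00 Z1.90
G1 X-11.09 Y-4.59 E0.0778
G1 X-8.49 Y-8.49 E0.1558
G1 X-4.59 Y-11.09 E0.2337
G1 X0.00 Y-12.00 E0.3115
G1 X4.59 Y-11.09 E0.3894
G1 X8.49 Y-8.49 E0.4673
G1 X11.09 Y-4.59 E0.5452
G1 X11.85 Y-0.77 E0.6100
G1 X9.56 Y-0.31 E0.6489
G1 X6.64 Y1.64 E0.7073
G1 X4.69 Y4.56 E0.7656
G1 X4.00 Y8.00 E0.8240
G1 X4.61 Y11.07 E0.8760
G1 X4.59 Y11.09 E0.8765
G1 X0.00 Y12.00 E0.9543
G1 X-4.59 Y11.09 E1.0322
G1 X-8.49 Y8.49 E1.1101
G1 X-11.09 Y4.59 E1.1881
G1 X-12.00 Y0.00 E1.2659

At z = 1.9 mm: the r=12 cylinder contributes a regular 16-gon of circumradius 12; the cylinder at (14, -1.5) does not reach this height (z outside [2, 26.5]); Combining (union): only the r=12 cylinder is present, so the union is just that shape — 1 connected region; the r=9 cylinder at (13, 8) contributes a regular 16-gon of circumradius 9; Taking the first minus the rest: starting from the result so far, the r=9 cylinder at (13, 8) partially overlaps it — only the 51.85 mm² overlap (of its 247.98 mm²) is removed, clipping the outline — 1 connected region. The outline is a single polygon with 19 vertices. Extrusion per mm of travel: 0.4 × 0.1 / (π × 0.875²) = 0.016630. Accumulating E over each segment gives final E = 1.2659.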